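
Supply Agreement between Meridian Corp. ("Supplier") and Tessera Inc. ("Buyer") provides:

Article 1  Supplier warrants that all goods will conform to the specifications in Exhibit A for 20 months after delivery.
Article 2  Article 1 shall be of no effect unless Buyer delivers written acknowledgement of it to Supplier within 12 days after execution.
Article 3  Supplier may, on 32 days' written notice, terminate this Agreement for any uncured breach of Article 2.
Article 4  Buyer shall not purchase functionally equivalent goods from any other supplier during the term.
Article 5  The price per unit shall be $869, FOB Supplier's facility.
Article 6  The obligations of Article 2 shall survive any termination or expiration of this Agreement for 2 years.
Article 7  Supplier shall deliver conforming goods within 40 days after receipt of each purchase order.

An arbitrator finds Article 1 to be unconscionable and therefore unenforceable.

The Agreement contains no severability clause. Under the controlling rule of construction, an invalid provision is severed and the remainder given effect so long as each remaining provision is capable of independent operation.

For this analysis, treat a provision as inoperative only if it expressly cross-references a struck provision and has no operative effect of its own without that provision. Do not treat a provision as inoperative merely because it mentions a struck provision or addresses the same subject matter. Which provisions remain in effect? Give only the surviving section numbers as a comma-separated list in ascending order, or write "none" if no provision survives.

Article 1 is struck. Article 2 has no operative effect of its own apart from Article 1 and is therefore inoperative. The only function of Article 3 is the termination right for breach of Article 2, so it cannot stand once Article 2 is removed. Article 6 merely fixes the survival period for Article 2; with Article 2 gone it has nothing to operate on and falls away. Under the stated default rule, only provisions that cannot operate independently fall away; the rest are enforced. The provisions still in force are Article 4, Article 5, and Article 7.

4, 5, 7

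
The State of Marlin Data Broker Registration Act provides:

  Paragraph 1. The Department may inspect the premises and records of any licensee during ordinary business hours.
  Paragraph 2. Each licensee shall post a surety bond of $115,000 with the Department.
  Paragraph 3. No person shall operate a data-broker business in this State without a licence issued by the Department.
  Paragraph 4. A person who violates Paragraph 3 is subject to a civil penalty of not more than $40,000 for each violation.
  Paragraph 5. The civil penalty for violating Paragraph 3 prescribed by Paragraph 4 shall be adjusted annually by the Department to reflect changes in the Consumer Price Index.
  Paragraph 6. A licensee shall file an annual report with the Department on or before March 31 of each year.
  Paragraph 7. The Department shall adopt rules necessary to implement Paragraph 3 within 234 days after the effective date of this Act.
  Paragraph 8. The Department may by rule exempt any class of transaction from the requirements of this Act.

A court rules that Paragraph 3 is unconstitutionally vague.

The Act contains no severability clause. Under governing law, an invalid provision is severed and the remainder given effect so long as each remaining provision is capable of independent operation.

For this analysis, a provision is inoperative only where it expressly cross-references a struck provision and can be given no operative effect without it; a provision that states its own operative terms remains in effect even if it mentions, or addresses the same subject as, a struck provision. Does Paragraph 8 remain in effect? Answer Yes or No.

Yes

Paragraph 3 is struck. Paragraph 4 operates only by reference to Paragraph 3, so it falls with Paragraph 3. Paragraph 7 has no operative effect of its own apart from Paragraph 3 and is therefore inoperative. Paragraph 5 operates only by reference to Paragraph 4, so it falls with Paragraph 4. With no severability clause, the stated default rule severs what cannot stand and enforces each remaining provision that can operate on its own. Paragraph 1, Paragraph 2, Paragraph 6, and Paragraph 8 remain in effect. Paragraph 8 is among the surviving provisions, so the answer is yes.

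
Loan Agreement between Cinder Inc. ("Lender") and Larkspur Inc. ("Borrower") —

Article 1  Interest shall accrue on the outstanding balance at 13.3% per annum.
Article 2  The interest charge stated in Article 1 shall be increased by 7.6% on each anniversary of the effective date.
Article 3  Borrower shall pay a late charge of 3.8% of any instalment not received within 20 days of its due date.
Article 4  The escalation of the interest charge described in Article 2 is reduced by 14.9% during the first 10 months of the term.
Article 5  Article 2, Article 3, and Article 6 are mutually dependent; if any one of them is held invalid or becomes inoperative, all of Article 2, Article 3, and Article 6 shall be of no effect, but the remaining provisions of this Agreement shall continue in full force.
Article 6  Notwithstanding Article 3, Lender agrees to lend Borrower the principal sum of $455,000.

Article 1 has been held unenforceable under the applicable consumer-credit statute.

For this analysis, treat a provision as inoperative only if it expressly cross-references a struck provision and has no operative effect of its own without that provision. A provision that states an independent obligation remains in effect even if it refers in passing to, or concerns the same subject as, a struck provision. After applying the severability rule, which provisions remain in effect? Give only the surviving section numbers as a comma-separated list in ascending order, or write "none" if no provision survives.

Article 1 is struck. Article 2 operates only by reference to Article 1, so it falls with Article 1. Article 4 has no operative effect of its own apart from Article 2 and is therefore inoperative. Article 5 declares Article 2, Article 3, and Article 6 mutually dependent; since one of them has fallen, all of them are of no effect. That brings down Article 3 and Article 6 as well. The remainder continues in force under Article 5. Only Article 5 remains in effect.

5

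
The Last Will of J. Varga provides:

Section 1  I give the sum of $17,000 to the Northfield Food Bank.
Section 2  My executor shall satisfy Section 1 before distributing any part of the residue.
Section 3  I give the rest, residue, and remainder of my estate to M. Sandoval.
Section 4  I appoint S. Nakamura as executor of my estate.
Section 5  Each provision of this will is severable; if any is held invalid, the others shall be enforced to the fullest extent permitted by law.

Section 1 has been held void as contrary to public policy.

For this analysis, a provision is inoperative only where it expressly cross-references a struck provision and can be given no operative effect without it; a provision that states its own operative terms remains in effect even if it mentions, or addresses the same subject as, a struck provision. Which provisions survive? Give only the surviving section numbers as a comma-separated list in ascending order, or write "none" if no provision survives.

Section 1 is struck. Section 2 merely fixes the priority direction for Section 1; with Section 1 gone it has nothing to operate on and falls away. Under the severability clause in Section 5, the remaining provisions continue in force. That leaves Section 3, Section 4, and Section 5 in effect.

3, 4, 5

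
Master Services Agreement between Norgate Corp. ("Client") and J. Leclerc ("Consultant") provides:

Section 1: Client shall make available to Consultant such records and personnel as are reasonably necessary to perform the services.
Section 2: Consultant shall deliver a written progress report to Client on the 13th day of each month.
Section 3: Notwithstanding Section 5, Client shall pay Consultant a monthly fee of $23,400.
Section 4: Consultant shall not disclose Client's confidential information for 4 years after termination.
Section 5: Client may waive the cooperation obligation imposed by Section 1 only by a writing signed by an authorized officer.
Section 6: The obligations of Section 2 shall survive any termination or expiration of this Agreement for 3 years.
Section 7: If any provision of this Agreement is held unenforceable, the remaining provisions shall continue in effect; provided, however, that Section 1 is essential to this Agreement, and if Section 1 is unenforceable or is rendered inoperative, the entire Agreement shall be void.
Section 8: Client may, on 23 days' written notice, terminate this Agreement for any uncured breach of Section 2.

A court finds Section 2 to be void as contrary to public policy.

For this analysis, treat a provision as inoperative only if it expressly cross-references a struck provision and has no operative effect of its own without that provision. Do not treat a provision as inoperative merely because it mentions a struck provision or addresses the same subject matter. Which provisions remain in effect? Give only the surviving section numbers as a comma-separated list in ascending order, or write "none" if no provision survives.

Section 2 is struck. The only function of Section 6 is the survival period for Section 2, so it cannot stand once Section 2 is removed. The only function of Section 8 is the termination right for breach of Section 2, so it cannot stand once Section 2 is removed. Section 7 makes Section 1 an essential term, but Section 1 is unaffected, so the severability proviso in Section 7 preserves the remaining provisions. That leaves Section 1, Section 3, Section 4, Section 5, and Section 7 in effect.

1, 3, 4, 5, 7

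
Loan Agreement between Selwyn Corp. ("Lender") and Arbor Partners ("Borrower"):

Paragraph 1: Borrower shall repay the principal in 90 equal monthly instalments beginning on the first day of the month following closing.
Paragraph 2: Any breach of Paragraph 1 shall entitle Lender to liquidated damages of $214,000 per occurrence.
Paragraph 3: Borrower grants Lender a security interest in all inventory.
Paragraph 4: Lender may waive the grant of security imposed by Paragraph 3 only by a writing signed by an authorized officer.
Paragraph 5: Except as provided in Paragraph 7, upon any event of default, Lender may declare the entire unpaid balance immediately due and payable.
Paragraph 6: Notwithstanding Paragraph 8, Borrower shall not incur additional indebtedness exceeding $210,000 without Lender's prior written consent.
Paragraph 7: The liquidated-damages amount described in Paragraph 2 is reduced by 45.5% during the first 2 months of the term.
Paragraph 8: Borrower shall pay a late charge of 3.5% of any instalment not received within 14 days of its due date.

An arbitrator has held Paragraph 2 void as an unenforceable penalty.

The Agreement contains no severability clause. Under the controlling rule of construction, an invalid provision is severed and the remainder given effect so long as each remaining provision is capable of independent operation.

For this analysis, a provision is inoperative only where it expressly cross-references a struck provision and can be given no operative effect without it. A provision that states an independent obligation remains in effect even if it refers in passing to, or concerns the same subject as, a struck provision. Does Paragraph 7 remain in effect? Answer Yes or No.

No

Paragraph 2 is struck. Paragraph 7 does nothing except set the introductory reduction to the liquidated-damages amount by reference to Paragraph 2; with Paragraph 2 gone it has no independent effect and is inoperative. Although Paragraph 5 refers to Paragraph 7, its operative terms do not depend on Paragraph 7, so it remains in effect. Under the stated default rule, only provisions that cannot operate independently fall away; the rest are enforced. That leaves Paragraph 1, Paragraph 3, Paragraph 4, Paragraph 5, Paragraph 6, and Paragraph 8 in effect. Paragraph 7 is among the inoperative provisions, so the answer is no.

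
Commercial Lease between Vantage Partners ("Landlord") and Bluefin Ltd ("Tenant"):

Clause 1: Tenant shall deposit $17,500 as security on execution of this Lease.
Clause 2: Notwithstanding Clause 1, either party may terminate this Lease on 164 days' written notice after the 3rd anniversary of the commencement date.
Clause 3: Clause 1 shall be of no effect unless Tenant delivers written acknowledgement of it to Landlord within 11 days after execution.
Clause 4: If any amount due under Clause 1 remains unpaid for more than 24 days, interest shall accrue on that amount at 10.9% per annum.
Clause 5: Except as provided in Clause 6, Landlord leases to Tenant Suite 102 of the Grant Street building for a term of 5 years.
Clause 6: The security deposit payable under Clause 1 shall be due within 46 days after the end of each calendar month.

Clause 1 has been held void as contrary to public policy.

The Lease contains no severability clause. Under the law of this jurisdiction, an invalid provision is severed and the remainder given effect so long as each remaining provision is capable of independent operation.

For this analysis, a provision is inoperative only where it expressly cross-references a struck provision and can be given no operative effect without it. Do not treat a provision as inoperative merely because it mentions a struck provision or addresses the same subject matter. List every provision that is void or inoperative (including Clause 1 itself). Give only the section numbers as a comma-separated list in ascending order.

1, 3, 4, 6

Clause 1 is struck. Clause 3 merely fixes the acknowledgement condition for Clause 1; with Clause 1 gone it has nothing to operate on and falls away. Clause 4 has no operative effect of its own apart from Clause 1 and is therefore inoperative. The whole of Clause 6 is the payment deadline for the security deposit, defined by reference to Clause 1, so Clause 6 cannot stand once Clause 1 is removed. Although Clause 5 refers to Clause 6, its operative terms do not depend on Clause 6, so it remains in effect. Although Clause 2 refers to Clause 1, its operative terms do not depend on Clause 1, so it remains in effect. With no severability clause, the stated default rule severs what cannot stand and enforces each remaining provision that can operate on its own. The provisions still in force are Clause 2 and Clause 5.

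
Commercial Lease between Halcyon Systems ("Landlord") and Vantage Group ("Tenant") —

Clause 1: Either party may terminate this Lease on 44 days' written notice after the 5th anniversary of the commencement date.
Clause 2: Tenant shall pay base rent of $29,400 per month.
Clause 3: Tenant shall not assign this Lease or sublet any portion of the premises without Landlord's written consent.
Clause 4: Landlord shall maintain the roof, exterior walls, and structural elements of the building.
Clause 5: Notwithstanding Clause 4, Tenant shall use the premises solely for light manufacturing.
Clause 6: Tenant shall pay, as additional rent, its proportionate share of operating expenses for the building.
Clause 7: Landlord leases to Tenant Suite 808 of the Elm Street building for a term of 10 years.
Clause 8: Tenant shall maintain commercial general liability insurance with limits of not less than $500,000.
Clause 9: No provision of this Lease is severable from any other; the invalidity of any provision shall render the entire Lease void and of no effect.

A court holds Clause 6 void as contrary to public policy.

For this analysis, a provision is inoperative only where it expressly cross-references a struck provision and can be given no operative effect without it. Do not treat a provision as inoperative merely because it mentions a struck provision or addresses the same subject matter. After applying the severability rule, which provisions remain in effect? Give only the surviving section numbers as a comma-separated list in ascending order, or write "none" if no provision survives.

none

Clause 6 is struck. No other provision's operative terms depend on Clause 6. Clause 9 provides that the Lease is not severable, so the invalidity of any one provision voids the entire Lease. No provision of the Lease survives.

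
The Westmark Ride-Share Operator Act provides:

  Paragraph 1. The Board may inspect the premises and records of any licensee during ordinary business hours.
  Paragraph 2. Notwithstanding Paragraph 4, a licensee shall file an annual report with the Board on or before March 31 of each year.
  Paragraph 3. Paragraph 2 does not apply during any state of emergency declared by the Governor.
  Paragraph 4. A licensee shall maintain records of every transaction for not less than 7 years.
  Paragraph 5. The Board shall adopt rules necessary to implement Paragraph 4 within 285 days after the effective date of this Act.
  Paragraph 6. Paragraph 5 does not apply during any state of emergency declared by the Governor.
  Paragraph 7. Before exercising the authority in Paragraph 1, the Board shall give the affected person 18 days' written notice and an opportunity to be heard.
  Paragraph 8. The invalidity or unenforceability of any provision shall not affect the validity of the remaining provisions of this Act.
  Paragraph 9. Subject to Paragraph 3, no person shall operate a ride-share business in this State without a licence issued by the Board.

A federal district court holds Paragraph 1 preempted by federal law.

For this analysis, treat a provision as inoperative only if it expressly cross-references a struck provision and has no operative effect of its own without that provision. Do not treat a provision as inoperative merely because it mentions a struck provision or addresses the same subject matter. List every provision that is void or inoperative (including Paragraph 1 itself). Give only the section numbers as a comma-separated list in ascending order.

1, 7

Paragraph 1 is struck. Paragraph 7 merely fixes the notice-and-hearing requirement for Paragraph 1; with Paragraph 1 gone it has nothing to operate on and falls away. Under the severability clause in Paragraph 8, the remaining provisions continue in force. That leaves Paragraph 2, Paragraph 3, Paragraph 4, Paragraph 5, Paragraph 6, Paragraph 8, and Paragraph 9 in effect.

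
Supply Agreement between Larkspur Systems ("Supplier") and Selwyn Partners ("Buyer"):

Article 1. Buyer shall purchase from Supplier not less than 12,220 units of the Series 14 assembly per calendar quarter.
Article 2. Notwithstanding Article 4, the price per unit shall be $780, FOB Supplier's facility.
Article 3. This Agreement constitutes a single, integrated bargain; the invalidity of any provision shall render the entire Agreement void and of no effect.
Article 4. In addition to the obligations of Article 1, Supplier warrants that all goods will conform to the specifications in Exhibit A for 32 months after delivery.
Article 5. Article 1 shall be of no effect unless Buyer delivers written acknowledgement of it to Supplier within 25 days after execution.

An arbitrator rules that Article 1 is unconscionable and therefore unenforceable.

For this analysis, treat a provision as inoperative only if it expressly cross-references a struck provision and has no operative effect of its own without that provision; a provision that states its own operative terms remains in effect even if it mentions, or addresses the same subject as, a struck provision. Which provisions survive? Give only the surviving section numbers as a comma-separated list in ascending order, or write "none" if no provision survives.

Article 1 is struck. Article 5 operates only by reference to Article 1, so it falls with Article 1. Article 3 provides that the Agreement is not severable, so the invalidity of any one provision voids the entire Agreement. No provision of the Agreement survives.

none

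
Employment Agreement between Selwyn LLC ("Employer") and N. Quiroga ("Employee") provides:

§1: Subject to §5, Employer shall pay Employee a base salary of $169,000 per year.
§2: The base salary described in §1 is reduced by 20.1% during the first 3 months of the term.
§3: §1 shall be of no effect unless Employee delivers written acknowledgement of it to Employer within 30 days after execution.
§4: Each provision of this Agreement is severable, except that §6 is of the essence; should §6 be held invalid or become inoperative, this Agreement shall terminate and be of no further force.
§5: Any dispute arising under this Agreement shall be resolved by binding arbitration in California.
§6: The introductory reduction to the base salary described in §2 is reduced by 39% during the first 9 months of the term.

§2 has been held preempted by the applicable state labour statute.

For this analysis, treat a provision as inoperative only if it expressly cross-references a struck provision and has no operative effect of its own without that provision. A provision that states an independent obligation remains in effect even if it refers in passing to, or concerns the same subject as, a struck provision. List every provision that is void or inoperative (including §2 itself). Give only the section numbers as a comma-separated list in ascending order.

§2 is struck. The whole of §6 is the introductory reduction to the introductory reduction to the base salary, defined by reference to §2, so §6 cannot stand once §2 is removed. §4 makes §6 an essential term, and §6 has been rendered inoperative by the cascade; under §4, the entire Agreement is therefore void. No provision of the Agreement survives.

1, 2, 3, 4, 5, 6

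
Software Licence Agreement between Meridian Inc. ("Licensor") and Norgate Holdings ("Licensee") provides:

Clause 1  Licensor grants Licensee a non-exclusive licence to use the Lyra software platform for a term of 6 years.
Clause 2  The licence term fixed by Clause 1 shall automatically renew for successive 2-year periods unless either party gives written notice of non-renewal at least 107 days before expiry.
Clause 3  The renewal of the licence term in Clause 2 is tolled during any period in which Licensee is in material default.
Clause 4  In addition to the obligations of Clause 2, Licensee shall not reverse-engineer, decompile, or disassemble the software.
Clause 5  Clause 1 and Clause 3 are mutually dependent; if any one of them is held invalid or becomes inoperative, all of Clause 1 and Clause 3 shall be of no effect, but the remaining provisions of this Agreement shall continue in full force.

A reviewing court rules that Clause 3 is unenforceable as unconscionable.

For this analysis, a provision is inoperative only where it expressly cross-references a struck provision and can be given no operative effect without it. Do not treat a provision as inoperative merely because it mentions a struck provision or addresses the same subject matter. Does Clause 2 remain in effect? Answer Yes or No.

No

Clause 3 is struck. Clause 4 mentions Clause 2 but its own obligation stands independently of Clause 2, so Clause 4 is not affected. Nothing else in the Agreement is defined by reference to Clause 3. Clause 5 declares Clause 1 and Clause 3 mutually dependent; since one of them has fallen, all of them are of no effect. That brings down Clause 1 as well. Clause 2 in turn depends solely on a provision now struck and likewise falls. The remainder continues in force under Clause 5. The provisions still in force are Clause 4 and Clause 5. Clause 2 is among the inoperative provisions, so the answer is no.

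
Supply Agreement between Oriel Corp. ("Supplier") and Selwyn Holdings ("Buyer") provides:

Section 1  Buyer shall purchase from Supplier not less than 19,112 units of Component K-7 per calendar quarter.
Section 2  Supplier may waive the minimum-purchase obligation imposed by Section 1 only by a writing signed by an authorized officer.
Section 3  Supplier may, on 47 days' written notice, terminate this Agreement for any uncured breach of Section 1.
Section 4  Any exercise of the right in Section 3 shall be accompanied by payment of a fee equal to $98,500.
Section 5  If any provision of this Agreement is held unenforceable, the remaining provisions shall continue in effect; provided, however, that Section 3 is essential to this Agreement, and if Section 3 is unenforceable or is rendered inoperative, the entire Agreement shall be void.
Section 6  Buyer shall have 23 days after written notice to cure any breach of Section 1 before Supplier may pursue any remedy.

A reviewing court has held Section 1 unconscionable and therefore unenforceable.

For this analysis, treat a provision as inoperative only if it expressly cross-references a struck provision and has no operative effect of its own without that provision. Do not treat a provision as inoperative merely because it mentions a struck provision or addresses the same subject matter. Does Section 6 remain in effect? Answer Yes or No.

No

Section 1 is struck. Section 2 has no operative effect of its own apart from Section 1 and is therefore inoperative. Section 3 merely fixes the termination right for breach of Section 1; with Section 1 gone it has nothing to operate on and falls away. Section 6 operates only by reference to Section 1, so it falls with Section 1. The only function of Section 4 is the exercise fee for Section 3, so it cannot stand once Section 3 is removed. Section 5 makes Section 3 an essential term, and Section 3 has been rendered inoperative by the cascade; under Section 5, the entire Agreement is therefore void. No provision of the Agreement survives. Section 6 is among the inoperative provisions, so the answer is no.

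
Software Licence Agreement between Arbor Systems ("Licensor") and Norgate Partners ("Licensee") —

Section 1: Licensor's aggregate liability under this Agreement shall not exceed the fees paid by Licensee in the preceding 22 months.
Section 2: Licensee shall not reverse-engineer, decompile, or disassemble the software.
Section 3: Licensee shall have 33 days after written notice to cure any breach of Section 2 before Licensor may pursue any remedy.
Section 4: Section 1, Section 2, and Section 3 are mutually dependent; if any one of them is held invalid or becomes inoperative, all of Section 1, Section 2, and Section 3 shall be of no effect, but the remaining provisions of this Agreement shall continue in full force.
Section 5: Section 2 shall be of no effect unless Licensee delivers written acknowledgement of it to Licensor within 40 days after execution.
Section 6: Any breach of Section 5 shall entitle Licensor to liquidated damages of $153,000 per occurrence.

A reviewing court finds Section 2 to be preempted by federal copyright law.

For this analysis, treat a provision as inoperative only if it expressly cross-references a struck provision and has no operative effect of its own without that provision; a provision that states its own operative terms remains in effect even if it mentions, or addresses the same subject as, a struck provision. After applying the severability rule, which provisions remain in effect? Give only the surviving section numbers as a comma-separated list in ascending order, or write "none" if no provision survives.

Section 2 is struck. The only function of Section 3 is the cure period for breach of Section 2, so it cannot stand once Section 2 is removed. Section 5 merely fixes the acknowledgement condition for Section 2; with Section 2 gone it has nothing to operate on and falls away. Section 6 operates only by reference to Section 5, so it falls with Section 5. Section 4 declares Section 1, Section 2, and Section 3 mutually dependent; since one of them has fallen, all of them are of no effect. That brings down Section 1 as well. The remainder continues in force under Section 4. Only Section 4 remains in effect.

4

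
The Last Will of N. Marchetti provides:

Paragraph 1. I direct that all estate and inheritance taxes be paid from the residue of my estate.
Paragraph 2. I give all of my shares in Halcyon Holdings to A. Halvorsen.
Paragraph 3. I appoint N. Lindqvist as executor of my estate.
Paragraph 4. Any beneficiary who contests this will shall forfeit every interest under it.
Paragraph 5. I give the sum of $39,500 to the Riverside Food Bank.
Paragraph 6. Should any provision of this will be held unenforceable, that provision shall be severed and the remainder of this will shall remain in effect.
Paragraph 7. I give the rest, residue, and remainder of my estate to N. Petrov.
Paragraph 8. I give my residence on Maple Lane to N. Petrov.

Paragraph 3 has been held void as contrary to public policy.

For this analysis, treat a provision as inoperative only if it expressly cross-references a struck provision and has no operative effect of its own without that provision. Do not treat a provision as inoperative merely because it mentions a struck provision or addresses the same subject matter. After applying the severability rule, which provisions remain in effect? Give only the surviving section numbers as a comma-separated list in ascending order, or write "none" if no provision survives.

1, 2, 4, 5, 6, 7, 8

Paragraph 3 is struck. Nothing else in the will is defined by reference to Paragraph 3. Under the severability clause in Paragraph 6, the remaining provisions continue in force. The provisions still in force are Paragraph 1, Paragraph 2, Paragraph 4, Paragraph 5, Paragraph 6, Paragraph 7, and Paragraph 8.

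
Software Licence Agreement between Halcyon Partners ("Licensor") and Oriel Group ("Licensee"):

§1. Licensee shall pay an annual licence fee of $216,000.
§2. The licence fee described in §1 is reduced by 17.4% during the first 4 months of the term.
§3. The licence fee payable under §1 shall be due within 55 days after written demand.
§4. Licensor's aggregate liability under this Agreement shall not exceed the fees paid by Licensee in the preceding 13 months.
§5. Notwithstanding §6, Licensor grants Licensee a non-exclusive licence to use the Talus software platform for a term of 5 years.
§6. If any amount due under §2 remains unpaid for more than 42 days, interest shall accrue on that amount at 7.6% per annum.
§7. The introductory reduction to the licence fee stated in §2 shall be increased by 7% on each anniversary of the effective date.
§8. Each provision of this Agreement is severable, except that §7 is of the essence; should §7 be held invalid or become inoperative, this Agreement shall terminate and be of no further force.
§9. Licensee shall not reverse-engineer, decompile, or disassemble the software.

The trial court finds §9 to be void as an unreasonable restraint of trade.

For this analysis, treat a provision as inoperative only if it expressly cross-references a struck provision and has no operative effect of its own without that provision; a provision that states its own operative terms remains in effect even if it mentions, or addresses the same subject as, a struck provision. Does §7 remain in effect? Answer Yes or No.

§9 is struck. No other provision's operative terms depend on §9. §8 makes §7 an essential term, but §7 is unaffected, so the severability proviso in §8 preserves the remaining provisions. The provisions still in force are §1, §2, §3, §4, §5, §6, §7, and §8. §7 is among the surviving provisions, so the answer is yes.

Yes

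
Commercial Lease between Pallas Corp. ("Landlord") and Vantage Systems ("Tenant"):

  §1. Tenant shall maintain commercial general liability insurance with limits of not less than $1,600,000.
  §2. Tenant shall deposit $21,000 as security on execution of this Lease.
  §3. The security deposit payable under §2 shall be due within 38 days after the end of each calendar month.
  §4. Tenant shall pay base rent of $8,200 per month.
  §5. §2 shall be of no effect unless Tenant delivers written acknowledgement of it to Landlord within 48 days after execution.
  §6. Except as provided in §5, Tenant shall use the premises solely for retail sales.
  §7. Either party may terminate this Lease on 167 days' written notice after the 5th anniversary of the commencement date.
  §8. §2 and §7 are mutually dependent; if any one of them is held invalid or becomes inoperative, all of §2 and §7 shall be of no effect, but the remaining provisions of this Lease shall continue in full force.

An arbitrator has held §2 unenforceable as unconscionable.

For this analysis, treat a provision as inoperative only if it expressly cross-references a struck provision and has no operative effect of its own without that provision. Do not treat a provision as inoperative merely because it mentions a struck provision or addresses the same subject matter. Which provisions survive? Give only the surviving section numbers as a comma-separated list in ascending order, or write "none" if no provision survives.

1, 4, 6, 8

§2 is struck. The whole of §3 is the payment deadline for the security deposit, defined by reference to §2, so §3 cannot stand once §2 is removed. §5 operates only by reference to §2, so it falls with §2. Although §6 refers to §5, its operative terms do not depend on §5, so it remains in effect. §8 declares §2 and §7 mutually dependent; since one of them has fallen, all of them are of no effect. That brings down §7 as well. The remainder continues in force under §8. That leaves §1, §4, §6, and §8 in effect.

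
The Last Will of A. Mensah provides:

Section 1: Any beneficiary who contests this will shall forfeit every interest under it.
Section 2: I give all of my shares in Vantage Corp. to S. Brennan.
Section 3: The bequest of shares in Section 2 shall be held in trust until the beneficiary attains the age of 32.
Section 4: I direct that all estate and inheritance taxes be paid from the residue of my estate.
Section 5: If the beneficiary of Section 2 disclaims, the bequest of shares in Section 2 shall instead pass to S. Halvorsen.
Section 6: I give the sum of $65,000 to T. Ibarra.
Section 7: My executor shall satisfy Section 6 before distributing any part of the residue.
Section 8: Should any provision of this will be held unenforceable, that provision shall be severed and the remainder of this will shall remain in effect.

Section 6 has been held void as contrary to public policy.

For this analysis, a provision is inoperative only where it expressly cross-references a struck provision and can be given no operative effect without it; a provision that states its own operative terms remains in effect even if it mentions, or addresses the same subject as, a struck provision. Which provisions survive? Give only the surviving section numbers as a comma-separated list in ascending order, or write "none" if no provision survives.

1, 2, 3, 4, 5, 8

Section 6 is struck. Section 7 operates only by reference to Section 6, so it falls with Section 6. Section 8 is a severability clause and preserves every provision that can still be given independent effect. The provisions still in force are Section 1, Section 2, Section 3, Section 4, Section 5, and Section 8.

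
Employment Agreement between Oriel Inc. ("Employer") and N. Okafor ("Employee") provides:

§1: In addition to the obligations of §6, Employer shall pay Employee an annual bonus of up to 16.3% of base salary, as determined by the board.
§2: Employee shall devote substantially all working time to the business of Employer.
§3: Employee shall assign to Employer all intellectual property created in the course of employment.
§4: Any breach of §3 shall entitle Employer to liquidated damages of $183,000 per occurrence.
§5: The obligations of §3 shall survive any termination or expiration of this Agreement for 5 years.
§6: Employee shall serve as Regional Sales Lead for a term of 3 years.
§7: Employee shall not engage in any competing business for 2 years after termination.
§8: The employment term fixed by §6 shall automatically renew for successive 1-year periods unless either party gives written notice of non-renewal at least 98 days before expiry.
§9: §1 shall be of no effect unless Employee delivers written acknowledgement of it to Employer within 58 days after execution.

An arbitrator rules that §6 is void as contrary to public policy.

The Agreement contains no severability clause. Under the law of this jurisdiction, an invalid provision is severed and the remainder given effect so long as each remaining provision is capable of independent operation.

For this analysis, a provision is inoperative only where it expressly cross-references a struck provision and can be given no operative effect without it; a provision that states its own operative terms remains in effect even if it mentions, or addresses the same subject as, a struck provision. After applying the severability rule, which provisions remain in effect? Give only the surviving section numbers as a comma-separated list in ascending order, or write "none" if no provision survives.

1, 2, 3, 4, 5, 7, 9

§6 is struck. §8 does nothing except set the renewal of the employment term by reference to §6; with §6 gone it has no independent effect and is inoperative. Although §1 refers to §6, its operative terms do not depend on §6, so it remains in effect. Under the stated default rule, only provisions that cannot operate independently fall away; the rest are enforced. §1, §2, §3, §4, §5, §7, and §9 remain in effect.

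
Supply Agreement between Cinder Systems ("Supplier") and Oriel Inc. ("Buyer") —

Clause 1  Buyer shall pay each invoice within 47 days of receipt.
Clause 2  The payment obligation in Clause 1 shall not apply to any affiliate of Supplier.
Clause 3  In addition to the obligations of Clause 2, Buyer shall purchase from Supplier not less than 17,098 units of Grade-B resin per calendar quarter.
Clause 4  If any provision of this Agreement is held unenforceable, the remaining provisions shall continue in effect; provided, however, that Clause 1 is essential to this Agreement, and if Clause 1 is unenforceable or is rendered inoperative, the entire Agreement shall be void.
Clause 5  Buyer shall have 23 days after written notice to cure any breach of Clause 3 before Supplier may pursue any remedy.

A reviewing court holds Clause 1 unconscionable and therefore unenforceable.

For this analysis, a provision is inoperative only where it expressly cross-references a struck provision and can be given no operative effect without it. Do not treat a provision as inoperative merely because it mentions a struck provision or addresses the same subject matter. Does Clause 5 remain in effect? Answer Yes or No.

Clause 1 is struck. The whole of Clause 2 is the carve-out from the payment obligation, defined by reference to Clause 1, so Clause 2 cannot stand once Clause 1 is removed. Clause 4 makes Clause 1 an essential term, and Clause 1 is the provision held invalid; under Clause 4, the entire Agreement is therefore void. No provision of the Agreement survives. Clause 5 is among the inoperative provisions, so the answer is no.

No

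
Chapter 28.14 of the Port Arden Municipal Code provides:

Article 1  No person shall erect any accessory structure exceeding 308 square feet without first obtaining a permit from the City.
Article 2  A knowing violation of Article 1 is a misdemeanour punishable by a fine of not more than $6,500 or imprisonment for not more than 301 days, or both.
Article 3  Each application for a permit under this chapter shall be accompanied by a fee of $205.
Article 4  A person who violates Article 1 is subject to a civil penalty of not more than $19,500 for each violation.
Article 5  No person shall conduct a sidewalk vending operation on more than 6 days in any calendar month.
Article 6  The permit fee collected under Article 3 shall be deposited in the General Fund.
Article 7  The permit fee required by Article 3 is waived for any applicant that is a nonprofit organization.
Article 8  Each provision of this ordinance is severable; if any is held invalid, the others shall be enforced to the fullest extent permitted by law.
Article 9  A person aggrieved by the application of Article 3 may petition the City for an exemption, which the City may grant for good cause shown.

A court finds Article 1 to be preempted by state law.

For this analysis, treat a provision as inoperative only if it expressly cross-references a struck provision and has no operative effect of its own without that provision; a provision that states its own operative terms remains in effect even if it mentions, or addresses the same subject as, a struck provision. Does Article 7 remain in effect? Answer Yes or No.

Yes

Article 1 is struck. Article 2 has no operative effect of its own apart from Article 1 and is therefore inoperative. Article 4 merely fixes the civil penalty for violating Article 1; with Article 1 gone it has nothing to operate on and falls away. Under the severability clause in Article 8, the remaining provisions continue in force. The provisions still in force are Article 3, Article 5, Article 6, Article 7, Article 8, and Article 9. Article 7 is among the surviving provisions, so the answer is yes.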